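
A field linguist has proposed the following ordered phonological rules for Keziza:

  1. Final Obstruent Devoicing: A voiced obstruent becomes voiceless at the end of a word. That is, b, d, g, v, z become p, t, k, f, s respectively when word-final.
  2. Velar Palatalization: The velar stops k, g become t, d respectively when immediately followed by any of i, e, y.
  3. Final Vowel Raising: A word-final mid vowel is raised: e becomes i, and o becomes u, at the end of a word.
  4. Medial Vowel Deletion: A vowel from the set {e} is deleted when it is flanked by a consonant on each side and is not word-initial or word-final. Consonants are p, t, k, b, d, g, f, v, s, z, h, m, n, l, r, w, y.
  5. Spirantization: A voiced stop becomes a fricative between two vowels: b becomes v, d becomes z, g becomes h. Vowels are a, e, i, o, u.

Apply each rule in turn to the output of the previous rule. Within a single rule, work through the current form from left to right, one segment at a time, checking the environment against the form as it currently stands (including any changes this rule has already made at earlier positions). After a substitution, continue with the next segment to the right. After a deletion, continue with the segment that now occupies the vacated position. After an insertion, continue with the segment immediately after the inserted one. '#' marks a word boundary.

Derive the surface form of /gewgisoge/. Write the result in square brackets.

[dwdisozi]

1 Final Obstruent Devoicing: no change — [gewgisoge]
2 Velar Palatalization: [gewgisoge] → [dewdisode]
3 Final Vowel Raising: [dewdisode] → [dewdisodi]
4 Medial Vowel Deletion: [dewdisodi] → [dwdisodi]
5 Spirantization: [dwdisodi] → [dwdisozi]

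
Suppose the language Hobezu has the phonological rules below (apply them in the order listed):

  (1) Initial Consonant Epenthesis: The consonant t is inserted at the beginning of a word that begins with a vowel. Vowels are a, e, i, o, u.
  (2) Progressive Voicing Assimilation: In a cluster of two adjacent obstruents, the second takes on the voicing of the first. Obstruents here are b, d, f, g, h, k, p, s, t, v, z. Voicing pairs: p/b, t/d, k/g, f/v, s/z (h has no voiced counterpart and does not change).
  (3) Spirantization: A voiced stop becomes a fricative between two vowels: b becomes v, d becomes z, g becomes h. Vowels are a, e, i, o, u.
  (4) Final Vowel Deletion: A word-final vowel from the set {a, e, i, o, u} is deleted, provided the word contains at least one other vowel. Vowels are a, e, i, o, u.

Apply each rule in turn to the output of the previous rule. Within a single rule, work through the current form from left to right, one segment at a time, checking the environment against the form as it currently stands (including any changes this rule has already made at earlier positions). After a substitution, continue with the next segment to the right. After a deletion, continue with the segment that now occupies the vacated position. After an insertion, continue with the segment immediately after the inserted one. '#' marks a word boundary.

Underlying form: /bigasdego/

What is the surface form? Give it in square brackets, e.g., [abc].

[bihasteh]

(1) Initial Consonant Epenthesis: no change — [bigasdego]
(2) Progressive Voicing Assimilation: [bigasdego] → [bigastego]
(3) Spirantization: [bigastego] → [bihasteho]
(4) Final Vowel Deletion: [bihasteho] → [bihasteh]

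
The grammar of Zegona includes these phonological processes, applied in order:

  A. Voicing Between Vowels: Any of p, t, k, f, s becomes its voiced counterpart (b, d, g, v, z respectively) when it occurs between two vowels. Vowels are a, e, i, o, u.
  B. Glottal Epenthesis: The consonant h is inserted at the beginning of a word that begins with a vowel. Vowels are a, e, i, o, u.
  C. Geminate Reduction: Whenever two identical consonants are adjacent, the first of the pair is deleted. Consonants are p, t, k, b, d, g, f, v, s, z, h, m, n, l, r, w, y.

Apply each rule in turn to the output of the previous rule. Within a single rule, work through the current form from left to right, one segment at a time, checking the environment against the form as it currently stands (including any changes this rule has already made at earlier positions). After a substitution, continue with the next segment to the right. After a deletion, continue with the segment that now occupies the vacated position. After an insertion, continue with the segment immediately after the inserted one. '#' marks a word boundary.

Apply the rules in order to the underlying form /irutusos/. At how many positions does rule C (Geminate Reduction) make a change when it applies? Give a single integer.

0

A Voicing Between Vowels: [irutusos] → [iruduzos]
B Glottal Epenthesis: [iruduzos] → [hiruduzos]
C Geminate Reduction: no change — [hiruduzos]
Rule C changed 0 position(s).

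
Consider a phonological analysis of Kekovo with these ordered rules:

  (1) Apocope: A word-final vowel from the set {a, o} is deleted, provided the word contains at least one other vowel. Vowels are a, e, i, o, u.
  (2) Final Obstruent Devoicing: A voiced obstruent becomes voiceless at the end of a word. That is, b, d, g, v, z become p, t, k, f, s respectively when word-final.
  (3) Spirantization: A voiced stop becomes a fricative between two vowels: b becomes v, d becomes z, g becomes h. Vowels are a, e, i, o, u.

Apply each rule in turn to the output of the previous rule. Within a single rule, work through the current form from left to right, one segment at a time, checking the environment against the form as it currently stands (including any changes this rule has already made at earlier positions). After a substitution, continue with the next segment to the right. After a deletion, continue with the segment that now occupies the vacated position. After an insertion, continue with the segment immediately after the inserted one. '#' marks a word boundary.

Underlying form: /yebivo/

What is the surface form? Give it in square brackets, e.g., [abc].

(1) Apocope: [yebivo] → [yebiv]
(2) Final Obstruent Devoicing: [yebiv] → [yebif]
(3) Spirantization: [yebif] → [yevif]

[yevif]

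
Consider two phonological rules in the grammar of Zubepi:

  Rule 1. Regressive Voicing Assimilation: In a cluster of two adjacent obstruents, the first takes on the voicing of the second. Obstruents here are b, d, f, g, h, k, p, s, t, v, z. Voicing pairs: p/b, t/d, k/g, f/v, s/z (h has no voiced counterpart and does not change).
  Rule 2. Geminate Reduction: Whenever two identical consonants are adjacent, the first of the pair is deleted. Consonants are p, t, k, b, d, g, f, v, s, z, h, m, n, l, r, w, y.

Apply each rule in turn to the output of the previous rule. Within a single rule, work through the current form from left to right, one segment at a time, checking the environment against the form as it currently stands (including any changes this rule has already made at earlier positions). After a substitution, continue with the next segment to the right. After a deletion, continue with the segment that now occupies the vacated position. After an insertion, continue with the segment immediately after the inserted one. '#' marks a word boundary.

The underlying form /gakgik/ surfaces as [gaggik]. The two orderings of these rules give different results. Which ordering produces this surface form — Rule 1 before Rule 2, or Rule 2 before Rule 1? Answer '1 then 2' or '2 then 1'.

Order 1 then 2:
  1 Regressive Voicing Assimilation: [gakgik] → [gaggik]
  2 Geminate Reduction: [gaggik] → [gagik]
  result: [gagik]
Order 2 then 1:
  2 Geminate Reduction: no change — [gakgik]
  1 Regressive Voicing Assimilation: [gakgik] → [gaggik]
  result: [gaggik]

2 then 1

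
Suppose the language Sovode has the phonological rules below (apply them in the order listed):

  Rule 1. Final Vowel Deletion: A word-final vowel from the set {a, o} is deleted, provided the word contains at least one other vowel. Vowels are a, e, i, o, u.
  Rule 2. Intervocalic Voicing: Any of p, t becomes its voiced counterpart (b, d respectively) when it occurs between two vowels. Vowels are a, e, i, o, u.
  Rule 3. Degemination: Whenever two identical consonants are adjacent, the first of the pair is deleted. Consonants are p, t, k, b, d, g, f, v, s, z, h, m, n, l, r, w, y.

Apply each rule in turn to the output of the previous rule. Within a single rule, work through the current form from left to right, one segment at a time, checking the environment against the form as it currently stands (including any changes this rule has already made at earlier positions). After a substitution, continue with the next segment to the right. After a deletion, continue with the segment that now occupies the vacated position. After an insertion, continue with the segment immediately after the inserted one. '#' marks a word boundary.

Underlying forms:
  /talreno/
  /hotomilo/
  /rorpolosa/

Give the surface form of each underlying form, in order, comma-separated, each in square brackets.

/talreno/:
  Rule 1 Final Vowel Deletion: [talreno] → [talren]
  Rule 2 Intervocalic Voicing: no change — [talren]
  Rule 3 Degemination: no change — [talren]
/hotomilo/:
  Rule 1 Final Vowel Deletion: [hotomilo] → [hotomil]
  Rule 2 Intervocalic Voicing: [hotomil] → [hodomil]
  Rule 3 Degemination: no change — [hodomil]
/rorpolosa/:
  Rule 1 Final Vowel Deletion: [rorpolosa] → [rorpolos]
  Rule 2 Intervocalic Voicing: no change — [rorpolos]
  Rule 3 Degemination: no change — [rorpolos]

[talren], [hodomil], [rorpolos]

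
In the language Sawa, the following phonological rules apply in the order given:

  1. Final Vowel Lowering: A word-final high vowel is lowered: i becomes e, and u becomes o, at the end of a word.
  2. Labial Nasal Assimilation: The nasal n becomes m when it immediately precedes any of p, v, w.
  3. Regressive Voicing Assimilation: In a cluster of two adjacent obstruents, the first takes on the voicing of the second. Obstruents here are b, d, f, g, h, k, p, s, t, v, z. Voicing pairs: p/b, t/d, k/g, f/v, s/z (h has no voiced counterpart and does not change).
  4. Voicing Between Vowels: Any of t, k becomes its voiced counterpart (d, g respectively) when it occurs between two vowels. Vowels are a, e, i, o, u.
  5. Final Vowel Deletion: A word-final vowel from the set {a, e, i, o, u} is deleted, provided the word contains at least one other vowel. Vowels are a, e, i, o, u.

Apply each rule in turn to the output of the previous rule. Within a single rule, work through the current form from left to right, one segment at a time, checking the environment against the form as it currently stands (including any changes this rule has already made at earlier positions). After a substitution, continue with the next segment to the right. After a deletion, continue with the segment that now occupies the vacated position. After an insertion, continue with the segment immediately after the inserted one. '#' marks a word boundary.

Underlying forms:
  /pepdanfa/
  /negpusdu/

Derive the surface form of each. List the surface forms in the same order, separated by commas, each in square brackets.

[pebdanf], [nekpuzd]

/pepdanfa/:
  1 Final Vowel Lowering: no change — [pepdanfa]
  2 Labial Nasal Assimilation: no change — [pepdanfa]
  3 Regressive Voicing Assimilation: [pepdanfa] → [pebdanfa]
  4 Voicing Between Vowels: no change — [pebdanfa]
  5 Final Vowel Deletion: [pebdanfa] → [pebdanf]
/negpusdu/:
  1 Final Vowel Lowering: [negpusdu] → [negpusdo]
  2 Labial Nasal Assimilation: no change — [negpusdo]
  3 Regressive Voicing Assimilation: [negpusdo] → [nekpuzdo]
  4 Voicing Between Vowels: no change — [nekpuzdo]
  5 Final Vowel Deletion: [nekpuzdo] → [nekpuzd]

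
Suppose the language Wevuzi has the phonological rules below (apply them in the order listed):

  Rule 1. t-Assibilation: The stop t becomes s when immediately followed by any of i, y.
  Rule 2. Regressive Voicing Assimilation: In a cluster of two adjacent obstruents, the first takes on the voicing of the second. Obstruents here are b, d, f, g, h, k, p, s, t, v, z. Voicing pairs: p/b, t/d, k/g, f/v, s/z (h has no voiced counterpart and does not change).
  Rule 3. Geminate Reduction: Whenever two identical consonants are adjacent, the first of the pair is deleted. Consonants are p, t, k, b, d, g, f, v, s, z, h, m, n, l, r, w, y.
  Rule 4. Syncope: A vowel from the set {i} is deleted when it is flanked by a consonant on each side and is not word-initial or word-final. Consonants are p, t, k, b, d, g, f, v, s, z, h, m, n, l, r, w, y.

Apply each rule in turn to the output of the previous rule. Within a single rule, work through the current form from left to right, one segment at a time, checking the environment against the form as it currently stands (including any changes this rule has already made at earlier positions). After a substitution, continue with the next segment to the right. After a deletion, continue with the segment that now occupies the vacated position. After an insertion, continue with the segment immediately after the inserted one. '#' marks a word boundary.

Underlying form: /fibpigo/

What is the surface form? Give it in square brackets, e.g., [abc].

[fpgo]

Rule 1 t-Assibilation: no change — [fibpigo]
Rule 2 Regressive Voicing Assimilation: [fibpigo] → [fippigo]
Rule 3 Geminate Reduction: [fippigo] → [fipigo]
Rule 4 Syncope: [fipigo] → [fpgo]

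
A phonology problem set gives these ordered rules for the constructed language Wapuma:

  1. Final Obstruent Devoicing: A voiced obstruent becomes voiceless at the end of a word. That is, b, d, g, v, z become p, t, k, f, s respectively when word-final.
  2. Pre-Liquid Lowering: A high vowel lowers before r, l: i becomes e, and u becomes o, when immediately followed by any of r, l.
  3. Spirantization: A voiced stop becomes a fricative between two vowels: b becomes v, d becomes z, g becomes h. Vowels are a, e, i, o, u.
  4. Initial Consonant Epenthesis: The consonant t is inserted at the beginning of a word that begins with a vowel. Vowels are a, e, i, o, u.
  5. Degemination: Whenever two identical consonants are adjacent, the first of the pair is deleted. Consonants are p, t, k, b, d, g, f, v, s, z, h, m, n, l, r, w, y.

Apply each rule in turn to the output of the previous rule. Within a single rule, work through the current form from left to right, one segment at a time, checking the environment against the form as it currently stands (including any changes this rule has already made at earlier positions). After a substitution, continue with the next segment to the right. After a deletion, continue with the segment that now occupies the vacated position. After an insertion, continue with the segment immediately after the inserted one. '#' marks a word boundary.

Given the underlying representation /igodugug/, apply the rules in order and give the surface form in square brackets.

[tihozuhuk]

1 Final Obstruent Devoicing: [igodugug] → [igoduguk]
2 Pre-Liquid Lowering: no change — [igoduguk]
3 Spirantization: [igoduguk] → [ihozuhuk]
4 Initial Consonant Epenthesis: [ihozuhuk] → [tihozuhuk]
5 Degemination: no change — [tihozuhuk]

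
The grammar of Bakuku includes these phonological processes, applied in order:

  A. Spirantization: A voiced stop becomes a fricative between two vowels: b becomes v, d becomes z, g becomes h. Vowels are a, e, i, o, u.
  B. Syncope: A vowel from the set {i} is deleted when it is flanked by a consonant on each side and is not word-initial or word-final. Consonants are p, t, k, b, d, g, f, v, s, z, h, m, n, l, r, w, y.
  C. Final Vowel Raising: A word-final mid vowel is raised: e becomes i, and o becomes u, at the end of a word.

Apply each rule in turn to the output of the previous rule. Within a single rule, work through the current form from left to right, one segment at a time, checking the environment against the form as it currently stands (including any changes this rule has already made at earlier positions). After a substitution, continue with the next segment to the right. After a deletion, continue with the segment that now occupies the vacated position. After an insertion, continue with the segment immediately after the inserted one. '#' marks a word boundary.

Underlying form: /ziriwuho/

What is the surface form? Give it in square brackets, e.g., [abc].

A Spirantization: no change — [ziriwuho]
B Syncope: [ziriwuho] → [zrwuho]
C Final Vowel Raising: [zrwuho] → [zrwuhu]

[zrwuhu]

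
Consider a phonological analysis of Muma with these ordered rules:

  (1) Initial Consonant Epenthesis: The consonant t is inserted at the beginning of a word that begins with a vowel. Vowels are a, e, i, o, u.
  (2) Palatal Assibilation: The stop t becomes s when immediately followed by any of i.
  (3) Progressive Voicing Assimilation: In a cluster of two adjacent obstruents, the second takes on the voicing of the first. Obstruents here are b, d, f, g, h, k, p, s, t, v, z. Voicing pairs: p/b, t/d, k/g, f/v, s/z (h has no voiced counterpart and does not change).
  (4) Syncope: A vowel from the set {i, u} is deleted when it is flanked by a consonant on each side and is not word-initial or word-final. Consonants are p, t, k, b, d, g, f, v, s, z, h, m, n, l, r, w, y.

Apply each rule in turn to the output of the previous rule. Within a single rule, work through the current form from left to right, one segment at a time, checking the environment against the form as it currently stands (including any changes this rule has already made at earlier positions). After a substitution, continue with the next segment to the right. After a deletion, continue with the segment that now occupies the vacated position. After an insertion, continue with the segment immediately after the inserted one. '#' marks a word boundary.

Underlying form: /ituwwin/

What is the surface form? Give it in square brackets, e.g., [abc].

[stwwn]

(1) Initial Consonant Epenthesis: [ituwwin] → [tituwwin]
(2) Palatal Assibilation: [tituwwin] → [situwwin]
(3) Progressive Voicing Assimilation: no change — [situwwin]
(4) Syncope: [situwwin] → [stwwn]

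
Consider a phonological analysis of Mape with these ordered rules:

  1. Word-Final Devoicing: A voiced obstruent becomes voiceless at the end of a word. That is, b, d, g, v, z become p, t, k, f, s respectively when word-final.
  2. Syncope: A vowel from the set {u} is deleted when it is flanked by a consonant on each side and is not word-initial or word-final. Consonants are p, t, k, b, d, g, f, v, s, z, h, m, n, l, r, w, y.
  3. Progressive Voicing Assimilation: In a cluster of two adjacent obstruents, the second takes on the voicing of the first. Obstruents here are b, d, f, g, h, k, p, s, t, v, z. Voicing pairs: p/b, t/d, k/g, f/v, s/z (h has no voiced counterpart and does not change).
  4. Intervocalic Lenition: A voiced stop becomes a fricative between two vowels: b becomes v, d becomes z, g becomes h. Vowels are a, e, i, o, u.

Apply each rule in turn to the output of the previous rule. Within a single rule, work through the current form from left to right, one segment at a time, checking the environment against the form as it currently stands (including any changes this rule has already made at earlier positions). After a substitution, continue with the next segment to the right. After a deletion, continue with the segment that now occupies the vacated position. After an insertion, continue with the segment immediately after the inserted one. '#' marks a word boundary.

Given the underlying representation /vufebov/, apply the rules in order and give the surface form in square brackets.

1 Word-Final Devoicing: [vufebov] → [vufebof]
2 Syncope: [vufebof] → [vfebof]
3 Progressive Voicing Assimilation: [vfebof] → [vvebof]
4 Intervocalic Lenition: [vvebof] → [vvevof]

[vvevof]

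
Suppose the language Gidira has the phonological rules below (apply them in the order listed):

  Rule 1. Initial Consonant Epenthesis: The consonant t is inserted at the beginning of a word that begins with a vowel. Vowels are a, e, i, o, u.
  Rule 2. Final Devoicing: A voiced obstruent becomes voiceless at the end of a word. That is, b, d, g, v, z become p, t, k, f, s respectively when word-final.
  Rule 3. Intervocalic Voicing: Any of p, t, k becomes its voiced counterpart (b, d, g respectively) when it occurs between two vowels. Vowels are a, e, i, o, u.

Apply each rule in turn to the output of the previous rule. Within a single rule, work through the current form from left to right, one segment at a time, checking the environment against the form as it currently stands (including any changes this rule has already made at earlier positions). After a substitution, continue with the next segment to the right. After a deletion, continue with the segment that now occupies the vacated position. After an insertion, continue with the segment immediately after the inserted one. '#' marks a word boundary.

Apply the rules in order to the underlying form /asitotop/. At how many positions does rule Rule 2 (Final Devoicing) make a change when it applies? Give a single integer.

Rule 1 Initial Consonant Epenthesis: [asitotop] → [tasitotop]
Rule 2 Final Devoicing: no change — [tasitotop]
Rule 3 Intervocalic Voicing: [tasitotop] → [tasidodop]
Rule Rule 2 changed 0 position(s).

0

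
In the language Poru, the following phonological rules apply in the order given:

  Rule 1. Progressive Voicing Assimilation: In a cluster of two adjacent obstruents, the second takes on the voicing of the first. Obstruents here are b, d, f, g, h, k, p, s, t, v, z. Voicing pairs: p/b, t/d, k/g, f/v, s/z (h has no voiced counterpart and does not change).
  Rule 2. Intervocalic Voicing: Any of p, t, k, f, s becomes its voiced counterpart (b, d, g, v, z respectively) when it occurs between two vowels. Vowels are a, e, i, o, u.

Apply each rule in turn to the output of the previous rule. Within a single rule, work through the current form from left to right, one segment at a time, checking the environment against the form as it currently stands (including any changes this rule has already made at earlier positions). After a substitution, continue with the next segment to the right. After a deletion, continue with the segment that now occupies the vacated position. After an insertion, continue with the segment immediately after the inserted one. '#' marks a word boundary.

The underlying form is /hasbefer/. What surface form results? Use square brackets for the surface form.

[haspever]

Rule 1 Progressive Voicing Assimilation: [hasbefer] → [haspefer]
Rule 2 Intervocalic Voicing: [haspefer] → [haspever]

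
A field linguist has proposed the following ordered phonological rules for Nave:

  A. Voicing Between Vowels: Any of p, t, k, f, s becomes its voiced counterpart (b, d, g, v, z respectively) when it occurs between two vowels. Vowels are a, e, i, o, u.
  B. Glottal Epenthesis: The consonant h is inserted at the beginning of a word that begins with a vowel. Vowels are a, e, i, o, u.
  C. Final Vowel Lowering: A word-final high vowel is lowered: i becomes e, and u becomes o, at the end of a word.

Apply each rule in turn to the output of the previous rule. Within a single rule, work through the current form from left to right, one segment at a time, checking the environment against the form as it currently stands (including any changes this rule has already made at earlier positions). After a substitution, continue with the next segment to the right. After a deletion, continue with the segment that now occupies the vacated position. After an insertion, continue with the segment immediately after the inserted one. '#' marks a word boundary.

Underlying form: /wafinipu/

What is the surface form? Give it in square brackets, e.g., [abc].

[wavinibo]

A Voicing Between Vowels: [wafinipu] → [wavinibu]
B Glottal Epenthesis: no change — [wavinibu]
C Final Vowel Lowering: [wavinibu] → [wavinibo]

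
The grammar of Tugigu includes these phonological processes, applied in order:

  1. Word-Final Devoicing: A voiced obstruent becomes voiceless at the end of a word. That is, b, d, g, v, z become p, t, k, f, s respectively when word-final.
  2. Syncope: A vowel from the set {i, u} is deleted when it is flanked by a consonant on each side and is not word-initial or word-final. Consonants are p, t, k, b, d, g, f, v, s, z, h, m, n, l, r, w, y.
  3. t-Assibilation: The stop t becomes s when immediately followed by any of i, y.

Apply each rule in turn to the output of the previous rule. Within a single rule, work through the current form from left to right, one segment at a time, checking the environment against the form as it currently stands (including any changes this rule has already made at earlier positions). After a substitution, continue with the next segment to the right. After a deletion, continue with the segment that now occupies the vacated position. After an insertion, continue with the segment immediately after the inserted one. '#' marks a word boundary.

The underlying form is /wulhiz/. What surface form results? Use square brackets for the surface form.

1 Word-Final Devoicing: [wulhiz] → [wulhis]
2 Syncope: [wulhis] → [wlhs]
3 t-Assibilation: no change — [wlhs]

[wlhs]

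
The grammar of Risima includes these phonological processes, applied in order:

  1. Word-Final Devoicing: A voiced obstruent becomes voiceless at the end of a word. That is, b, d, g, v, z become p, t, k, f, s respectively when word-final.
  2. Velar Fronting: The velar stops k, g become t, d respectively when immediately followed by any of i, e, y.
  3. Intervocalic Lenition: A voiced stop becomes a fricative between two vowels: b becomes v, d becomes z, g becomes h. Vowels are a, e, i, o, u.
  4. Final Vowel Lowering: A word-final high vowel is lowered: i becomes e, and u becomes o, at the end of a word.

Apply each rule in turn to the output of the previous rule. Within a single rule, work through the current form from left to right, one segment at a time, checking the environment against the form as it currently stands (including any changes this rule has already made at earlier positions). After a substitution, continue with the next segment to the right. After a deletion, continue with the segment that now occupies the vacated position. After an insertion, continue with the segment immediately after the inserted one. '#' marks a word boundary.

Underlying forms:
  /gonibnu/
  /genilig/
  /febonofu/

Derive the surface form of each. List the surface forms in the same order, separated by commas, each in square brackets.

/gonibnu/:
  1 Word-Final Devoicing: no change — [gonibnu]
  2 Velar Fronting: no change — [gonibnu]
  3 Intervocalic Lenition: no change — [gonibnu]
  4 Final Vowel Lowering: [gonibnu] → [gonibno]
/genilig/:
  1 Word-Final Devoicing: [genilig] → [genilik]
  2 Velar Fronting: [genilik] → [denilik]
  3 Intervocalic Lenition: no change — [denilik]
  4 Final Vowel Lowering: no change — [denilik]
/febonofu/:
  1 Word-Final Devoicing: no change — [febonofu]
  2 Velar Fronting: no change — [febonofu]
  3 Intervocalic Lenition: [febonofu] → [fevonofu]
  4 Final Vowel Lowering: [fevonofu] → [fevonofo]

[gonibno], [denilik], [fevonofo]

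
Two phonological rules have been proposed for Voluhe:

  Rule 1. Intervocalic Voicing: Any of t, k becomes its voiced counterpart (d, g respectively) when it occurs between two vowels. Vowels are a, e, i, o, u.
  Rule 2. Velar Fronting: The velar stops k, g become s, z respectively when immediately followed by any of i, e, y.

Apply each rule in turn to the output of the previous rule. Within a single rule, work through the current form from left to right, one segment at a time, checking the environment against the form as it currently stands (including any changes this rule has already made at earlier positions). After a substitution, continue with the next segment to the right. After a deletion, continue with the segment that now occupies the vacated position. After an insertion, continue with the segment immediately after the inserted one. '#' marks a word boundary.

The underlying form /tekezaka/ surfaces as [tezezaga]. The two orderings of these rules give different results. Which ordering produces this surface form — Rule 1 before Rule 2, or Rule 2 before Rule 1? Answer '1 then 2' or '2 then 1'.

1 then 2

Order 1 then 2:
  1 Intervocalic Voicing: [tekezaka] → [tegezaga]
  2 Velar Fronting: [tegezaga] → [tezezaga]
  result: [tezezaga]
Order 2 then 1:
  2 Velar Fronting: [tekezaka] → [tesezaka]
  1 Intervocalic Voicing: [tesezaka] → [tesezaga]
  result: [tesezaga]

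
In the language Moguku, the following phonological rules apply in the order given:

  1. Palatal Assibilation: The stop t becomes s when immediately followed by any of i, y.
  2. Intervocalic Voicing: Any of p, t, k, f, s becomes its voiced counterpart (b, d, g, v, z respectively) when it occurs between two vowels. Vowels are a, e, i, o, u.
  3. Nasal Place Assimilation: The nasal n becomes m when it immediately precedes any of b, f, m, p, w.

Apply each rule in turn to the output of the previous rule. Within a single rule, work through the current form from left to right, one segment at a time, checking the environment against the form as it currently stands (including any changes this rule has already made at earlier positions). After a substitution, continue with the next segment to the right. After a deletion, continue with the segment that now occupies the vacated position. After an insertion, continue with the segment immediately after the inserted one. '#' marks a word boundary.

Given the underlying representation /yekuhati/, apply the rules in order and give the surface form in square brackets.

1 Palatal Assibilation: [yekuhati] → [yekuhasi]
2 Intervocalic Voicing: [yekuhasi] → [yeguhazi]
3 Nasal Place Assimilation: no change — [yeguhazi]

[yeguhazi]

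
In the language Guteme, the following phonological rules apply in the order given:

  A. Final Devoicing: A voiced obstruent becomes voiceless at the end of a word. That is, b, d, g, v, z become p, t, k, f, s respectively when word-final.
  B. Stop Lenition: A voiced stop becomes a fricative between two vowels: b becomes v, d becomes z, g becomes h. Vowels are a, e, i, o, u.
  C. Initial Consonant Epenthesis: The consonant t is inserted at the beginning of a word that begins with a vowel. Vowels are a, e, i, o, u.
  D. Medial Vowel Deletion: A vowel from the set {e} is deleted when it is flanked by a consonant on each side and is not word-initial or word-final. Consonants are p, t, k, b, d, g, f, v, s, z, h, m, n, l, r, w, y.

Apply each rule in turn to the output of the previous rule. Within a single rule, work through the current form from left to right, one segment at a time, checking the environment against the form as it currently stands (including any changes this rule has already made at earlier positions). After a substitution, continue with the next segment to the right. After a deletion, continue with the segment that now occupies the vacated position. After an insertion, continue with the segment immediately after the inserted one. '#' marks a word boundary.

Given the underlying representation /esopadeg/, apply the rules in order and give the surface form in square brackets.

A Final Devoicing: [esopadeg] → [esopadek]
B Stop Lenition: [esopadek] → [esopazek]
C Initial Consonant Epenthesis: [esopazek] → [tesopazek]
D Medial Vowel Deletion: [tesopazek] → [tsopazk]

[tsopazk]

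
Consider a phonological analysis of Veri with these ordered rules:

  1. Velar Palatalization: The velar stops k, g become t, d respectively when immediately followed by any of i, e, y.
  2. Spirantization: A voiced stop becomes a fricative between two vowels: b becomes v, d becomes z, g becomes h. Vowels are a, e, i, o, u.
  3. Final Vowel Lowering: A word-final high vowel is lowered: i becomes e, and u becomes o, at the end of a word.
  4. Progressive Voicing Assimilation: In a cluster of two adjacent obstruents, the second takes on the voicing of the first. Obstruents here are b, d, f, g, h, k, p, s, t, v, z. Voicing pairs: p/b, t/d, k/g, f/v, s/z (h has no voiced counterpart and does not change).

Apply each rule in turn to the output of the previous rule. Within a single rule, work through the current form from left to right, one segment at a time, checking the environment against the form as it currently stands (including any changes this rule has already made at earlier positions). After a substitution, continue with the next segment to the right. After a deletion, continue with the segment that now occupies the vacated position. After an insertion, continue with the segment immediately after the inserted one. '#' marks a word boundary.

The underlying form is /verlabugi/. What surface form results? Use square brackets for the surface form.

[verlavuze]

1 Velar Palatalization: [verlabugi] → [verlabudi]
2 Spirantization: [verlabudi] → [verlavuzi]
3 Final Vowel Lowering: [verlavuzi] → [verlavuze]
4 Progressive Voicing Assimilation: no change — [verlavuze]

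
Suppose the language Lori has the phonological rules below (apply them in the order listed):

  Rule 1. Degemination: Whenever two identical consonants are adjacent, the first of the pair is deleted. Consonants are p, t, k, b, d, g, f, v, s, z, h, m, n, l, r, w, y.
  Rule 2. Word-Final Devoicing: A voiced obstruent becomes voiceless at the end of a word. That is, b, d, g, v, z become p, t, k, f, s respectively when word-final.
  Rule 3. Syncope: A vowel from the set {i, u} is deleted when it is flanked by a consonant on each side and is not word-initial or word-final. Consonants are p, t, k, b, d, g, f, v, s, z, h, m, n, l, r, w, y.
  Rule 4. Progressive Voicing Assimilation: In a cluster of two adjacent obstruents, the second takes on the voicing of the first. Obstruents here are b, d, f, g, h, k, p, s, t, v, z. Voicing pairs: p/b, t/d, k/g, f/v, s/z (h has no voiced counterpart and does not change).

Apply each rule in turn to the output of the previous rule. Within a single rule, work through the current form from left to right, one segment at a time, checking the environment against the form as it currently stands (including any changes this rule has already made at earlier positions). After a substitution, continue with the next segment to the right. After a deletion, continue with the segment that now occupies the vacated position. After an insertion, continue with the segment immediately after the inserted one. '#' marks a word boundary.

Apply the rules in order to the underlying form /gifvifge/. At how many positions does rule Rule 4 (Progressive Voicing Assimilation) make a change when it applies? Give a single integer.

Rule 1 Degemination: no change — [gifvifge]
Rule 2 Word-Final Devoicing: no change — [gifvifge]
Rule 3 Syncope: [gifvifge] → [gfvfge]
Rule 4 Progressive Voicing Assimilation: [gfvfge] → [gvvvge]
Rule Rule 4 changed 2 position(s).

2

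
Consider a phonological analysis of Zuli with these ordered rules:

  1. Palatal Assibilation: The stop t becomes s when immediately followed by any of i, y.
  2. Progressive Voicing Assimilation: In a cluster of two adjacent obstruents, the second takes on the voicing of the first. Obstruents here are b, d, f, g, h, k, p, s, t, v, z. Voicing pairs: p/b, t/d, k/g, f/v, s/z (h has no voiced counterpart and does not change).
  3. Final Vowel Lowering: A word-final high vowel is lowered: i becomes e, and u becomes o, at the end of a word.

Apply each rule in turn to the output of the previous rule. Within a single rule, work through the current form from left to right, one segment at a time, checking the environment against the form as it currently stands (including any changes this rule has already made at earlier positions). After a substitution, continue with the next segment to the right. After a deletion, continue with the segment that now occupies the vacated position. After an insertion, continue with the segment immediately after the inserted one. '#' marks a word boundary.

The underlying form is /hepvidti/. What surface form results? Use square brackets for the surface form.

1 Palatal Assibilation: [hepvidti] → [hepvidsi]
2 Progressive Voicing Assimilation: [hepvidsi] → [hepfidzi]
3 Final Vowel Lowering: [hepfidzi] → [hepfidze]

[hepfidze]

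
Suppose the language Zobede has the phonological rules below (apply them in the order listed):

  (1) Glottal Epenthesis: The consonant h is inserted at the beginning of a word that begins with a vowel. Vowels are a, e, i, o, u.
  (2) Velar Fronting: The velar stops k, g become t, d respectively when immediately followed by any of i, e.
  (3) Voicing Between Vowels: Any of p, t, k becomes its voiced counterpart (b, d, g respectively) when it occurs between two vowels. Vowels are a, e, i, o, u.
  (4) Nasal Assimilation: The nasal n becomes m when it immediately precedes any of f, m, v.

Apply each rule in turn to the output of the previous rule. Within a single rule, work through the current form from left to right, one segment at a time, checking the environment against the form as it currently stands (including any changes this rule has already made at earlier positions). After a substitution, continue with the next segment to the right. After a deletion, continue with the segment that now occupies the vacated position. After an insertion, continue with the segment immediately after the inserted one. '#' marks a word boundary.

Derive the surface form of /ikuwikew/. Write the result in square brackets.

[higuwidew]

(1) Glottal Epenthesis: [ikuwikew] → [hikuwikew]
(2) Velar Fronting: [hikuwikew] → [hikuwitew]
(3) Voicing Between Vowels: [hikuwitew] → [higuwidew]
(4) Nasal Assimilation: no change — [higuwidew]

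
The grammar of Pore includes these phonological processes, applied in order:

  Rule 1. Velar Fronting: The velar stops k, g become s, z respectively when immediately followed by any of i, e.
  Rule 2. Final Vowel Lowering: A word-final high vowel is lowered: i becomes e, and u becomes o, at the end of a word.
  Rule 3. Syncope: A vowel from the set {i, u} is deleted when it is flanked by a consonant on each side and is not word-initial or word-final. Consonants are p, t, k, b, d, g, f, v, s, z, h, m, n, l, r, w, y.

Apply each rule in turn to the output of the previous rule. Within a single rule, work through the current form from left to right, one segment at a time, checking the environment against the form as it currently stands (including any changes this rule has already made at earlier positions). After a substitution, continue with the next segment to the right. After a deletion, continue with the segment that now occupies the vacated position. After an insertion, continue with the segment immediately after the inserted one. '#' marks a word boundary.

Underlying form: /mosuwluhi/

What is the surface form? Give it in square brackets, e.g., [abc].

Rule 1 Velar Fronting: no change — [mosuwluhi]
Rule 2 Final Vowel Lowering: [mosuwluhi] → [mosuwluhe]
Rule 3 Syncope: [mosuwluhe] → [moswlhe]

[moswlhe]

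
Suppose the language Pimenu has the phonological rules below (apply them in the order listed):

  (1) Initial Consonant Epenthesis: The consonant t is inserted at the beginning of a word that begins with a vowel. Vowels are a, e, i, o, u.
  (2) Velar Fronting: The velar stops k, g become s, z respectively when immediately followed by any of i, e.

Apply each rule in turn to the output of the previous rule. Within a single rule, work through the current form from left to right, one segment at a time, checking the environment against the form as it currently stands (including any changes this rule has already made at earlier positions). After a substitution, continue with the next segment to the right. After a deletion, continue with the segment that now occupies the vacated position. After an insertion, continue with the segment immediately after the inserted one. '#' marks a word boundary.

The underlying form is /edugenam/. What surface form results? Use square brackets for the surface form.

(1) Initial Consonant Epenthesis: [edugenam] → [tedugenam]
(2) Velar Fronting: [tedugenam] → [teduzenam]

[teduzenam]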